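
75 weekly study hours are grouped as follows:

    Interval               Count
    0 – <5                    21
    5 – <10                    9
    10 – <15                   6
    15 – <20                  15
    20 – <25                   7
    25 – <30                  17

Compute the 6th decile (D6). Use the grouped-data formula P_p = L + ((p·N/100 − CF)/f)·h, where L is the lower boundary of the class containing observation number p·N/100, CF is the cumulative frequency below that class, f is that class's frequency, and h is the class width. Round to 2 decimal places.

N = 75; target position k = 60/100 · 75 = 45.
Cumulative frequencies: 21, 30, 36, 51, 58, 75.
Observation 45 falls in the class 15 – <20.
L = 15, CF = 36, f = 15, h = 5.
P60 = 15 + ((45 − 36)/15)·5 = 15 + 3 = 18.

18.00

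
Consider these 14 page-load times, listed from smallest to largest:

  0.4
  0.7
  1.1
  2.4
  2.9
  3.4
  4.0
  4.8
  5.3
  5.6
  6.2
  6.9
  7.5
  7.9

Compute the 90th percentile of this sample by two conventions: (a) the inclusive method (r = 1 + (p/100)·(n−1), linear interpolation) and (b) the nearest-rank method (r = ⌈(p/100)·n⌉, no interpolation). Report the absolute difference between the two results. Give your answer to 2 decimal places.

0.18

n = 14.
(a) r = 12.7; between ranks 12 (6.9) and 13 (7.5): 7.32.
(b) the nearest-rank method: rank 13 → 7.5.
|7.32 − 7.5| = 0.18.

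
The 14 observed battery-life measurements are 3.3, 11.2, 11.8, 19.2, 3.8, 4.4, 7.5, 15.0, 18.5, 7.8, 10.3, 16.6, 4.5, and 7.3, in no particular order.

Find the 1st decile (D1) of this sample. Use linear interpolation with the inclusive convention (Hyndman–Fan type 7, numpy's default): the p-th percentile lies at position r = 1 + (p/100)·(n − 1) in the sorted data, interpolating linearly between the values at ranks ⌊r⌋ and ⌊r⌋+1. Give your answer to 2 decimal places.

Sorted: 3.3, 3.8, 4.4, 4.5, 7.3, 7.5, 7.8, 10.3, 11.2, 11.8, 15.0, 16.6, 18.5, 19.2.
n = 14.
r = 1 + (10/100)·(14 − 1) = 1 + 1.3 = 2.3.
Rank 2 is 3.8 and rank 3 is 4.4.
Interpolate: 3.8 + 0.3·(4.4 − 3.8) = 3.8 + 0.3·0.6 = 3.98.

3.98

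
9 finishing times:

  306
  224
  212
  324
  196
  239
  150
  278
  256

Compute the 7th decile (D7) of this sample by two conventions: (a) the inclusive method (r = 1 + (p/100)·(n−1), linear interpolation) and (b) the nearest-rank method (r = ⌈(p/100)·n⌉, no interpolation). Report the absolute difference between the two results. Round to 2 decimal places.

Sorted: 150, 196, 212, 224, 239, 256, 278, 306, 324.
n = 9.
(a) r = 6.6; between ranks 6 (256) and 7 (278): 269.2.
(b) the nearest-rank method: rank 7 → 278.
|269.2 − 278| = 8.8.

8.80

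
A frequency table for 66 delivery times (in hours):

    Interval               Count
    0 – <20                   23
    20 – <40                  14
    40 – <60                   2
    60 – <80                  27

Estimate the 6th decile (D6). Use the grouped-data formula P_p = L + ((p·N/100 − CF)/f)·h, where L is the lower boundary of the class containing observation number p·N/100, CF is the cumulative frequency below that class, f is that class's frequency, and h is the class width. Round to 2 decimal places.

N = 66; target position k = 60/100 · 66 = 39.6.
Cumulative frequencies: 23, 37, 39, 66.
Observation 39.6 falls in the class 60 – <80.
L = 60, CF = 39, f = 27, h = 20.
P60 = 60 + ((39.6 − 39)/27)·20 = 60 + 0.444444 = 60.4444.

60.44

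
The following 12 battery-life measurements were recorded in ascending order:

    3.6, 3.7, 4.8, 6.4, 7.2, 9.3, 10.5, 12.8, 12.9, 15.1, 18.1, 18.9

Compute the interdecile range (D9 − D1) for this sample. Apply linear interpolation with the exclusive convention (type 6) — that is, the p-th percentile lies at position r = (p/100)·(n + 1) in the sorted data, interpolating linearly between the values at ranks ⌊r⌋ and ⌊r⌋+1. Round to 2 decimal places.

n = 12.
P10: r = 1.3; ranks 1–2 are 3.6, 3.7; interpolating gives 3.63.
P90: r = 11.7; ranks 11–12 are 18.1, 18.9; interpolating gives 18.66.
Difference: 18.66 − 3.63 = 15.03.

15.03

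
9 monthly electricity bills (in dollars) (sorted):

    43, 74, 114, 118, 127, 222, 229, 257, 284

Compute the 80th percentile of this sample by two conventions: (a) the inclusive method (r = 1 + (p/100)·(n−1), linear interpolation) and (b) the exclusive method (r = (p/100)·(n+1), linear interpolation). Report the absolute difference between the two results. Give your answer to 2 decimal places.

16.80

n = 9.
(a) r = 7.4; between ranks 7 (229) and 8 (257): 240.2.
(b) r = 8 → value at rank 8 = 257.
|240.2 − 257| = 16.8.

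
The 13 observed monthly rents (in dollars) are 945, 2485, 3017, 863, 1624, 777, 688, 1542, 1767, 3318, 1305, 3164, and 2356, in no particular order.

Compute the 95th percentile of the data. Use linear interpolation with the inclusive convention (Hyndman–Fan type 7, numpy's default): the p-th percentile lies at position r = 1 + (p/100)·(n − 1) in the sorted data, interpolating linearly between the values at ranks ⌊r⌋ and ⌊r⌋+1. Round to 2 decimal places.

3225.60

Sorted: 688, 777, 863, 945, 1305, 1542, 1624, 1767, 2356, 2485, 3017, 3164, 3318.
n = 13.
r = 1 + (95/100)·(13 − 1) = 1 + 11.4 = 12.4.
Rank 12 is 3164 and rank 13 is 3318.
Interpolate: 3164 + 0.4·(3318 − 3164) = 3164 + 0.4·154 = 3225.6.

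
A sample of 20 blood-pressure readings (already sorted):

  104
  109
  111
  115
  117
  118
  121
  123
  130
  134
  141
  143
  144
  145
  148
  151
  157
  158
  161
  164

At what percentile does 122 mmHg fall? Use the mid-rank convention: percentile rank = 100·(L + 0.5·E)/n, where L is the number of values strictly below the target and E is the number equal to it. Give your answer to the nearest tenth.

Count below 122: L = 7; count equal: E = 0; n = 20.
Percentile rank = 100·(7 + 0.5·0)/20 = 100·7/20 = 35.

35.0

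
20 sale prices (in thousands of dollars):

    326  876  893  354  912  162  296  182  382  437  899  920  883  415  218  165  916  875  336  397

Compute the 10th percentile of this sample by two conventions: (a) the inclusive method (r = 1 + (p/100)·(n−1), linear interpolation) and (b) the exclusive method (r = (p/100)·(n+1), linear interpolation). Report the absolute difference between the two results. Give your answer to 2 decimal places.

13.60

Sorted: 162, 165, 182, 218, 296, 326, 336, 354, 382, 397, 415, 437, 875, 876, 883, 893, 899, 912, 916, 920.
n = 20.
(a) r = 2.9; between ranks 2 (165) and 3 (182): 180.3.
(b) r = 2.1; between ranks 2 (165) and 3 (182): 166.7.
|180.3 − 166.7| = 13.6.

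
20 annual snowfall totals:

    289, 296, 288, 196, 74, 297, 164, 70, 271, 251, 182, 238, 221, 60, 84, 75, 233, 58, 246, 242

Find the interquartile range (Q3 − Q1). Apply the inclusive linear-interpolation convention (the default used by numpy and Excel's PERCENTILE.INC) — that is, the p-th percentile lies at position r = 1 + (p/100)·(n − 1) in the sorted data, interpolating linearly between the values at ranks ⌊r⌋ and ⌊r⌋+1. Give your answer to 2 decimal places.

174.25

Sorted: 58, 60, 70, 74, 75, 84, 164, 182, 196, 221, 233, 238, 242, 246, 251, 271, 288, 289, 296, 297.
n = 20.
P25: r = 5.75; ranks 5–6 are 75, 84; interpolating gives 81.75.
P75: r = 15.25; ranks 15–16 are 251, 271; interpolating gives 256.
Difference: 256 − 81.75 = 174.25.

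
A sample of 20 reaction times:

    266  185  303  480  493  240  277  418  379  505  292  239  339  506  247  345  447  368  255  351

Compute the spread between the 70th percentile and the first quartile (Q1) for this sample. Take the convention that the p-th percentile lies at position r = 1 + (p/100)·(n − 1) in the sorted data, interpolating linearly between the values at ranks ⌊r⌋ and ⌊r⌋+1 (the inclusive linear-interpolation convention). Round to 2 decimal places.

127.45

Sorted: 185, 239, 240, 247, 255, 266, 277, 292, 303, 339, 345, 351, 368, 379, 418, 447, 480, 493, 505, 506.
n = 20.
P25: r = 5.75; ranks 5–6 are 255, 266; interpolating gives 263.25.
P70: r = 14.3; ranks 14–15 are 379, 418; interpolating gives 390.7.
Difference: 390.7 − 263.25 = 127.45.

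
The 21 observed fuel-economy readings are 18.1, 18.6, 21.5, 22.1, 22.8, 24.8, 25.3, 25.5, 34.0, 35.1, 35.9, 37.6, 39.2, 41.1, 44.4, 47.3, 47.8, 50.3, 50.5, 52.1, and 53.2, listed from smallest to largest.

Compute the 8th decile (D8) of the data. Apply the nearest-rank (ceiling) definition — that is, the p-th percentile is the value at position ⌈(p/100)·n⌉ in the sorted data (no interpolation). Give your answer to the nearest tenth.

n = 21.
Position = ⌈80/100 · 21⌉ = ⌈16.8⌉ = 17.
The value at rank 17 is 47.8.

47.8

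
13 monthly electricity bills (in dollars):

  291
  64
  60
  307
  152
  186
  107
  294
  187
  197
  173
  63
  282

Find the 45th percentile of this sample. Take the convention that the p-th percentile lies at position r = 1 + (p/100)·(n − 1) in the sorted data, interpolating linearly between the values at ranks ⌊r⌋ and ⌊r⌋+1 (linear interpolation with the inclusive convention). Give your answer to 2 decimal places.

Sorted: 60, 63, 64, 107, 152, 173, 186, 187, 197, 282, 291, 294, 307.
n = 13.
r = 1 + (45/100)·(13 − 1) = 1 + 5.4 = 6.4.
Rank 6 is 173 and rank 7 is 186.
Interpolate: 173 + 0.4·(186 − 173) = 173 + 0.4·13 = 178.2.

178.20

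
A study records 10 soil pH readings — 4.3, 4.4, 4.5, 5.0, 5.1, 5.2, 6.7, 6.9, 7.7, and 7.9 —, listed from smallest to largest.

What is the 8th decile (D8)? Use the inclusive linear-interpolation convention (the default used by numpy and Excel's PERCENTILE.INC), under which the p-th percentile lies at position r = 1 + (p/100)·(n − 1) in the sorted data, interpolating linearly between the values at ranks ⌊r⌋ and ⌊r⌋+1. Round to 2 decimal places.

n = 10.
r = 1 + (80/100)·(10 − 1) = 1 + 7.2 = 8.2.
Rank 8 is 6.9 and rank 9 is 7.7.
Interpolate: 6.9 + 0.2·(7.7 − 6.9) = 6.9 + 0.2·0.8 = 7.06.

7.06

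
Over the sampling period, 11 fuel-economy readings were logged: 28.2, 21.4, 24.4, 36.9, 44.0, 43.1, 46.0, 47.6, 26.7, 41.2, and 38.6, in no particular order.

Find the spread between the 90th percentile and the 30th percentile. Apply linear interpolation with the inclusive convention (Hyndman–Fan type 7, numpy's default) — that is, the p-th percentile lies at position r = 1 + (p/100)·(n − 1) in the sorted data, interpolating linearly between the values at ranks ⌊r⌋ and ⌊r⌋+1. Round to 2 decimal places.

17.80

Sorted: 21.4, 24.4, 26.7, 28.2, 36.9, 38.6, 41.2, 43.1, 44.0, 46.0, 47.6.
n = 11.
P30: r = 4 (integer) → 28.2.
P90: r = 10 (integer) → 46.
Difference: 46 − 28.2 = 17.8.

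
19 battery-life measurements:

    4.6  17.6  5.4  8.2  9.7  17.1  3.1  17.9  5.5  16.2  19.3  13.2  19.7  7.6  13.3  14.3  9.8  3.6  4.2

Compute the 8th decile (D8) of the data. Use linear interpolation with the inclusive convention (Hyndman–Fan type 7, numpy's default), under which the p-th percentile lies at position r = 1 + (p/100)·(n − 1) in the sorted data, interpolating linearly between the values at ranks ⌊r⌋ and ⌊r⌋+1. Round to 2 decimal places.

Sorted: 3.1, 3.6, 4.2, 4.6, 5.4, 5.5, 7.6, 8.2, 9.7, 9.8, 13.2, 13.3, 14.3, 16.2, 17.1, 17.6, 17.9, 19.3, 19.7.
n = 19.
r = 1 + (80/100)·(19 − 1) = 1 + 14.4 = 15.4.
Rank 15 is 17.1 and rank 16 is 17.6.
Interpolate: 17.1 + 0.4·(17.6 − 17.1) = 17.1 + 0.4·0.5 = 17.3.

17.30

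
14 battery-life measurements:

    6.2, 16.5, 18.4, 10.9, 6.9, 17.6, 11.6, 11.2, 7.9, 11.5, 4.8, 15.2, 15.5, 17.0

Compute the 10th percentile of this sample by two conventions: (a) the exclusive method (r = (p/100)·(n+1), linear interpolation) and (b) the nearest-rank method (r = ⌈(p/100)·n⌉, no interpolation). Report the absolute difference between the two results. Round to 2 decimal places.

Sorted: 4.8, 6.2, 6.9, 7.9, 10.9, 11.2, 11.5, 11.6, 15.2, 15.5, 16.5, 17.0, 17.6, 18.4.
n = 14.
(a) r = 1.5; between ranks 1 (4.8) and 2 (6.2): 5.5.
(b) the nearest-rank method: rank 2 → 6.2.
|5.5 − 6.2| = 0.7.

0.70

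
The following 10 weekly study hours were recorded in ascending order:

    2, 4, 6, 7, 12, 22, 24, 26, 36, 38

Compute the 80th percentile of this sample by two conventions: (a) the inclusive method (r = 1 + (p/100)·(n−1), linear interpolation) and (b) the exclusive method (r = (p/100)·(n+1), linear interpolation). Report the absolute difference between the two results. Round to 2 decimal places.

n = 10.
(a) r = 8.2; between ranks 8 (26) and 9 (36): 28.
(b) r = 8.8; between ranks 8 (26) and 9 (36): 34.
|28 − 34| = 6.

6.00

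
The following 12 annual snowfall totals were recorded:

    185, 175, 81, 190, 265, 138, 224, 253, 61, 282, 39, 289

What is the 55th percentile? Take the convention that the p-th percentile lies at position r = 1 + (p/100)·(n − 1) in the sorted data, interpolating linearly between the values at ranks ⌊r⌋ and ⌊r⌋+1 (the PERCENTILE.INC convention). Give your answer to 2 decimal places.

Sorted: 39, 61, 81, 138, 175, 185, 190, 224, 253, 265, 282, 289.
n = 12.
r = 1 + (55/100)·(12 − 1) = 1 + 6.05 = 7.05.
Rank 7 is 190 and rank 8 is 224.
Interpolate: 190 + 0.05·(224 − 190) = 190 + 0.05·34 = 191.7.

191.70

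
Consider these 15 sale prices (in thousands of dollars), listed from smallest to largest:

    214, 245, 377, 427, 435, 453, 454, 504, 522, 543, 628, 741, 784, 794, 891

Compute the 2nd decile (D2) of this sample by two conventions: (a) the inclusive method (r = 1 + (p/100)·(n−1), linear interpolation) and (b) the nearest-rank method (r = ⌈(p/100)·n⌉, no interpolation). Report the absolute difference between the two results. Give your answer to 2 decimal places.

40.00

n = 15.
(a) r = 3.8; between ranks 3 (377) and 4 (427): 417.
(b) the nearest-rank method: rank 3 → 377.
|417 − 377| = 40.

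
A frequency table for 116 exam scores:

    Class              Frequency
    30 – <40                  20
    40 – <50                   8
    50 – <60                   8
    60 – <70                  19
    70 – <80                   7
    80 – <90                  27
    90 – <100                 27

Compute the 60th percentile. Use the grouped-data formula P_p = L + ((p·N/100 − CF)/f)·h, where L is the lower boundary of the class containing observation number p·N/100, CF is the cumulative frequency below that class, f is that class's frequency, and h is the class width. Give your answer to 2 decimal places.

82.81

N = 116; target position k = 60/100 · 116 = 69.6.
Cumulative frequencies: 20, 28, 36, 55, 62, 89, 116.
Observation 69.6 falls in the class 80 – <90.
L = 80, CF = 62, f = 27, h = 10.
P60 = 80 + ((69.6 − 62)/27)·10 = 80 + 2.81481 = 82.8148.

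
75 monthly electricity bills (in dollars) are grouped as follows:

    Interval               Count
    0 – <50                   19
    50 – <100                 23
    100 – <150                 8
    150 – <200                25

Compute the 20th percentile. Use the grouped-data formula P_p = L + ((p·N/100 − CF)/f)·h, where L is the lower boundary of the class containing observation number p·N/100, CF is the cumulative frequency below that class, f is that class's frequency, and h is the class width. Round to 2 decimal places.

N = 75; target position k = 20/100 · 75 = 15.
Cumulative frequencies: 19, 42, 50, 75.
Observation 15 falls in the class 0 – <50.
L = 0, CF = 0, f = 19, h = 50.
P20 = 0 + ((15 − 0)/19)·50 = 0 + 39.4737 = 39.4737.

39.47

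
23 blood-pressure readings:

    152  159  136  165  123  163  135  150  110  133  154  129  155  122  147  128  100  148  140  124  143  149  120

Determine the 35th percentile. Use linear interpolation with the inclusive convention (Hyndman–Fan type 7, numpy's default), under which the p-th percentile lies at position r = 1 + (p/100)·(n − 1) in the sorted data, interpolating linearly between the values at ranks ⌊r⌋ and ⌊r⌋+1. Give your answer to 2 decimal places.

Sorted: 100, 110, 120, 122, 123, 124, 128, 129, 133, 135, 136, 140, 143, 147, 148, 149, 150, 152, 154, 155, 159, 163, 165.
n = 23.
r = 1 + (35/100)·(23 − 1) = 1 + 7.7 = 8.7.
Rank 8 is 129 and rank 9 is 133.
Interpolate: 129 + 0.7·(133 − 129) = 129 + 0.7·4 = 131.8.

131.80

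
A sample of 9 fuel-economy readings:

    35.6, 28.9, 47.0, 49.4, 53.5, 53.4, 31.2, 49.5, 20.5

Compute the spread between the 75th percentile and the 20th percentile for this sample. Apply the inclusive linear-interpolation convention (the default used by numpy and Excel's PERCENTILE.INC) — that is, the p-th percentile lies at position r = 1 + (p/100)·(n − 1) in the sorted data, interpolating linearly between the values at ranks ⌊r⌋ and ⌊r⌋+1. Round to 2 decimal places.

Sorted: 20.5, 28.9, 31.2, 35.6, 47.0, 49.4, 49.5, 53.4, 53.5.
n = 9.
P20: r = 2.6; ranks 2–3 are 28.9, 31.2; interpolating gives 30.28.
P75: r = 7 (integer) → 49.5.
Difference: 49.5 − 30.28 = 19.22.

19.22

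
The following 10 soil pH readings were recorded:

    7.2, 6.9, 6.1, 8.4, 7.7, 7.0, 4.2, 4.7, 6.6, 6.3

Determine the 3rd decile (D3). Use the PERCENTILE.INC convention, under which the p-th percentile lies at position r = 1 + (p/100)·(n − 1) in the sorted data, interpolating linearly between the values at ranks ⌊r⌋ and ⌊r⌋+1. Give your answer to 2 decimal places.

6.24

Sorted: 4.2, 4.7, 6.1, 6.3, 6.6, 6.9, 7.0, 7.2, 7.7, 8.4.
n = 10.
r = 1 + (30/100)·(10 − 1) = 1 + 2.7 = 3.7.
Rank 3 is 6.1 and rank 4 is 6.3.
Interpolate: 6.1 + 0.7·(6.3 − 6.1) = 6.1 + 0.7·0.2 = 6.24.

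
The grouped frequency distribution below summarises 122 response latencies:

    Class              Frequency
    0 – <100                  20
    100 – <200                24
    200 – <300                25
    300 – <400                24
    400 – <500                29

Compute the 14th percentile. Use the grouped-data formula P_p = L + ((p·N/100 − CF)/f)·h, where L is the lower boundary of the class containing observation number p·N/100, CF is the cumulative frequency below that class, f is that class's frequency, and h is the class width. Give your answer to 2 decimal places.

85.40

N = 122; target position k = 14/100 · 122 = 17.08.
Cumulative frequencies: 20, 44, 69, 93, 122.
Observation 17.08 falls in the class 0 – <100.
L = 0, CF = 0, f = 20, h = 100.
P14 = 0 + ((17.08 − 0)/20)·100 = 0 + 85.4 = 85.4.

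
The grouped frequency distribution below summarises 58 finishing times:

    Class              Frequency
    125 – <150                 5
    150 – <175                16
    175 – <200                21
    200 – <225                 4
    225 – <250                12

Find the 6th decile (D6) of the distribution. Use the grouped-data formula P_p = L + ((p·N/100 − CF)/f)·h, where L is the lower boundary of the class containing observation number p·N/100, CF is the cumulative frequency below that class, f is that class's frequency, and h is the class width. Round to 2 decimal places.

N = 58; target position k = 60/100 · 58 = 34.8.
Cumulative frequencies: 5, 21, 42, 46, 58.
Observation 34.8 falls in the class 175 – <200.
L = 175, CF = 21, f = 21, h = 25.
P60 = 175 + ((34.8 − 21)/21)·25 = 175 + 16.4286 = 191.429.

191.43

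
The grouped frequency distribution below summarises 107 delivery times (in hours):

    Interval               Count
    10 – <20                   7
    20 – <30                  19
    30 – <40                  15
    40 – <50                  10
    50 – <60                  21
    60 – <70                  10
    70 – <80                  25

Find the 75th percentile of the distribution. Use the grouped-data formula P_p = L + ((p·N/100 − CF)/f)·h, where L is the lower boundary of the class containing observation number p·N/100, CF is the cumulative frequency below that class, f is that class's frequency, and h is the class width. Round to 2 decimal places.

N = 107; target position k = 75/100 · 107 = 80.25.
Cumulative frequencies: 7, 26, 41, 51, 72, 82, 107.
Observation 80.25 falls in the class 60 – <70.
L = 60, CF = 72, f = 10, h = 10.
P75 = 60 + ((80.25 − 72)/10)·10 = 60 + 8.25 = 68.25.

68.25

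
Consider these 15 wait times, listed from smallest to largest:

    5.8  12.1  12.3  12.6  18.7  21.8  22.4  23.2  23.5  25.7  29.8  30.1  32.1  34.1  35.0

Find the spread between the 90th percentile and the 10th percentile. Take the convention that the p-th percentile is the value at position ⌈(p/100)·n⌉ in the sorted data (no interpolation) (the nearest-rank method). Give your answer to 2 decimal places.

n = 15.
P10: rank ⌈10/100·15⌉ = 2 → 12.1.
P90: rank ⌈90/100·15⌉ = 14 → 34.1.
Difference: 34.1 − 12.1 = 22.

22.00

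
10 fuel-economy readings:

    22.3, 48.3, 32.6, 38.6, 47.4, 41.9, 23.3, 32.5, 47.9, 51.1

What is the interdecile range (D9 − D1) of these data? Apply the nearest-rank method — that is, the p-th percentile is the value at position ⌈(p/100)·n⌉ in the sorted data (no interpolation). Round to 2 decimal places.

Sorted: 22.3, 23.3, 32.5, 32.6, 38.6, 41.9, 47.4, 47.9, 48.3, 51.1.
n = 10.
P10: rank ⌈10/100·10⌉ = 1 → 22.3.
P90: rank ⌈90/100·10⌉ = 9 → 48.3.
Difference: 48.3 − 22.3 = 26.

26.00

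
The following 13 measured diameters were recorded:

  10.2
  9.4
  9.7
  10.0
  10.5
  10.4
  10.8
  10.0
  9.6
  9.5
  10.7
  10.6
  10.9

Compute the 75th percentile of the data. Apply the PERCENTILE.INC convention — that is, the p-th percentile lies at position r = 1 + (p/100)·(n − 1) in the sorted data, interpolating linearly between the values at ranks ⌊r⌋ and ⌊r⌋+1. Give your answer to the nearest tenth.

Sorted: 9.4, 9.5, 9.6, 9.7, 10.0, 10.0, 10.2, 10.4, 10.5, 10.6, 10.7, 10.8, 10.9.
n = 13.
r = 1 + (75/100)·(13 − 1) = 1 + 9 = 10.
r is an integer, so P75 is the value at rank 10: 10.6.

10.6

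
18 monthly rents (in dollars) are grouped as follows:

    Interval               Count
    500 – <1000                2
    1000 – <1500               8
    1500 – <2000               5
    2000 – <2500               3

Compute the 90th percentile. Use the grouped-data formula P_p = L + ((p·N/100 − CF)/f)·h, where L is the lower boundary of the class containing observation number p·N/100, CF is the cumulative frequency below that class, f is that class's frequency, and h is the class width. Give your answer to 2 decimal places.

2200.00

N = 18; target position k = 90/100 · 18 = 16.2.
Cumulative frequencies: 2, 10, 15, 18.
Observation 16.2 falls in the class 2000 – <2500.
L = 2000, CF = 15, f = 3, h = 500.
P90 = 2000 + ((16.2 − 15)/3)·500 = 2000 + 200 = 2200.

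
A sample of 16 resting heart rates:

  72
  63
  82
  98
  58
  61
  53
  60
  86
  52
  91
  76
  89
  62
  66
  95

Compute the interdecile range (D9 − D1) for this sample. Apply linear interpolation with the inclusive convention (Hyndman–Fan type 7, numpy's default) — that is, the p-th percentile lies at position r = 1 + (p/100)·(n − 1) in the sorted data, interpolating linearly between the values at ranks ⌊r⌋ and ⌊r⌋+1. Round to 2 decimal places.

Sorted: 52, 53, 58, 60, 61, 62, 63, 66, 72, 76, 82, 86, 89, 91, 95, 98.
n = 16.
P10: r = 2.5; ranks 2–3 are 53, 58; interpolating gives 55.5.
P90: r = 14.5; ranks 14–15 are 91, 95; interpolating gives 93.
Difference: 93 − 55.5 = 37.5.

37.50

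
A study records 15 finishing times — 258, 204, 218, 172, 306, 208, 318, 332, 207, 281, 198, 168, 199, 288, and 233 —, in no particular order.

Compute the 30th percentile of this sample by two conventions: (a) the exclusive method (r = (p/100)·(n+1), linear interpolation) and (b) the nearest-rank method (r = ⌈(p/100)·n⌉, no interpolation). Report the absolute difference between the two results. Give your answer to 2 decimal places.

Sorted: 168, 172, 198, 199, 204, 207, 208, 218, 233, 258, 281, 288, 306, 318, 332.
n = 15.
(a) r = 4.8; between ranks 4 (199) and 5 (204): 203.
(b) the nearest-rank method: rank 5 → 204.
|203 − 204| = 1.

1.00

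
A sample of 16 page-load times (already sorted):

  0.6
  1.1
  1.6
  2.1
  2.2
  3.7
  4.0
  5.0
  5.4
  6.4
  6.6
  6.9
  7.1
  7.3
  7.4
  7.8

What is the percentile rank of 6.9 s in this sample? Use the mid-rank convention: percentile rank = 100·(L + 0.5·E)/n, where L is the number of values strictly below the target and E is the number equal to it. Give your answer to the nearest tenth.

Count below 6.9: L = 11; count equal: E = 1; n = 16.
Percentile rank = 100·(11 + 0.5·1)/16 = 100·11.5/16 = 71.88.

71.9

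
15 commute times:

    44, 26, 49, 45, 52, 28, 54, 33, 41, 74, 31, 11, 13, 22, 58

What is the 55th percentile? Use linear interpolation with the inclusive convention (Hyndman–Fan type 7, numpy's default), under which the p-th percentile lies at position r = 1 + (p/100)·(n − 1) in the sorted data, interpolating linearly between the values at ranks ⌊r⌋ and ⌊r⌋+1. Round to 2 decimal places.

43.10

Sorted: 11, 13, 22, 26, 28, 31, 33, 41, 44, 45, 49, 52, 54, 58, 74.
n = 15.
r = 1 + (55/100)·(15 − 1) = 1 + 7.7 = 8.7.
Rank 8 is 41 and rank 9 is 44.
Interpolate: 41 + 0.7·(44 − 41) = 41 + 0.7·3 = 43.1.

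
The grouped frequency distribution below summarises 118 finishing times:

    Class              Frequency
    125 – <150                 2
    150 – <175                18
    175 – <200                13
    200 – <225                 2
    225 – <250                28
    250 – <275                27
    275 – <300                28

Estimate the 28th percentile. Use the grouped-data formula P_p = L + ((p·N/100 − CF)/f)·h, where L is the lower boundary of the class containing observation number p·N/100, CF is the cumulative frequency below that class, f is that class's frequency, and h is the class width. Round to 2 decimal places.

200.50

N = 118; target position k = 28/100 · 118 = 33.04.
Cumulative frequencies: 2, 20, 33, 35, 63, 90, 118.
Observation 33.04 falls in the class 200 – <225.
L = 200, CF = 33, f = 2, h = 25.
P28 = 200 + ((33.04 − 33)/2)·25 = 200 + 0.5 = 200.5.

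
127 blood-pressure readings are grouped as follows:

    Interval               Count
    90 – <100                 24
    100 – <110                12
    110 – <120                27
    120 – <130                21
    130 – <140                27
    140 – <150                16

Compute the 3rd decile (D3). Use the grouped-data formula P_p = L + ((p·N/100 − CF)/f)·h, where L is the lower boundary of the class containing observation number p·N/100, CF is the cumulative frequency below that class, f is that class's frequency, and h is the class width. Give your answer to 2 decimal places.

N = 127; target position k = 30/100 · 127 = 38.1.
Cumulative frequencies: 24, 36, 63, 84, 111, 127.
Observation 38.1 falls in the class 110 – <120.
L = 110, CF = 36, f = 27, h = 10.
P30 = 110 + ((38.1 − 36)/27)·10 = 110 + 0.777778 = 110.778.

110.78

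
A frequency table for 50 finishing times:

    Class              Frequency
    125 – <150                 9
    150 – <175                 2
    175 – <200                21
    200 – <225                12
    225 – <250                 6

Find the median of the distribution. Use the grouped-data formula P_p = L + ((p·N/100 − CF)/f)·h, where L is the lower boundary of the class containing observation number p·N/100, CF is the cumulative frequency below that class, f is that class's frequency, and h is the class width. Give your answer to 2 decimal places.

191.67

N = 50; target position k = 50/100 · 50 = 25.
Cumulative frequencies: 9, 11, 32, 44, 50.
Observation 25 falls in the class 175 – <200.
L = 175, CF = 11, f = 21, h = 25.
P50 = 175 + ((25 − 11)/21)·25 = 175 + 16.6667 = 191.667.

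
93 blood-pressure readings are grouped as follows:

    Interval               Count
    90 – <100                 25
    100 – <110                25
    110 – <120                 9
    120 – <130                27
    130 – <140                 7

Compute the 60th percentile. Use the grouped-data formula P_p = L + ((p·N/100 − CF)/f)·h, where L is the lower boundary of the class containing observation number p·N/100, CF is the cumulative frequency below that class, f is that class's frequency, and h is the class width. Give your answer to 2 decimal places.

N = 93; target position k = 60/100 · 93 = 55.8.
Cumulative frequencies: 25, 50, 59, 86, 93.
Observation 55.8 falls in the class 110 – <120.
L = 110, CF = 50, f = 9, h = 10.
P60 = 110 + ((55.8 − 50)/9)·10 = 110 + 6.44444 = 116.444.

116.44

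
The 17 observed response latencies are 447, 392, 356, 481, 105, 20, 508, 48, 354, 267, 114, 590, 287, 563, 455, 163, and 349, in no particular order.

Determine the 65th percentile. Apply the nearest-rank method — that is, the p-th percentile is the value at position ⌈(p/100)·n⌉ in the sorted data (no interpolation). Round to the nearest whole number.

447

Sorted: 20, 48, 105, 114, 163, 267, 287, 349, 354, 356, 392, 447, 455, 481, 508, 563, 590.
n = 17.
Position = ⌈65/100 · 17⌉ = ⌈11.05⌉ = 12.
The value at rank 12 is 447.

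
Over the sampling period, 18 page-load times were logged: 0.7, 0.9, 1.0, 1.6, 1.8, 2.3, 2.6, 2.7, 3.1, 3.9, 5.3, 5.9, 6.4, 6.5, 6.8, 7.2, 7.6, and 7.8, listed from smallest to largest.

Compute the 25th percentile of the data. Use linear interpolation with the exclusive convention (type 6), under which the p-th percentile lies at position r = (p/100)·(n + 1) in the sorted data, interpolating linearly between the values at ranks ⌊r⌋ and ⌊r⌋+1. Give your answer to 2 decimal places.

1.75

n = 18.
r = (25/100)·(18 + 1) = 4.75.
Rank 4 is 1.6 and rank 5 is 1.8.
Interpolate: 1.6 + 0.75·(1.8 − 1.6) = 1.6 + 0.75·0.2 = 1.75.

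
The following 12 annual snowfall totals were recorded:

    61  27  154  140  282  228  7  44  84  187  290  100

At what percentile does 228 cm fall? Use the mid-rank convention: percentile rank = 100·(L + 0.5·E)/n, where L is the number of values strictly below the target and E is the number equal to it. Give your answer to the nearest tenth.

79.2

Sorted: 7, 27, 44, 61, 84, 100, 140, 154, 187, 228, 282, 290.
Count below 228: L = 9; count equal: E = 1; n = 12.
Percentile rank = 100·(9 + 0.5·1)/12 = 100·9.5/12 = 79.17.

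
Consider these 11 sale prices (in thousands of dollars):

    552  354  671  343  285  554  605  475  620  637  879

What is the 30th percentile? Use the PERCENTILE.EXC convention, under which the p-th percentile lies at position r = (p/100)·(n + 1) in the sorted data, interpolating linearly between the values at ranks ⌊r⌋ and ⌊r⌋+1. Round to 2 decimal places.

426.60

Sorted: 285, 343, 354, 475, 552, 554, 605, 620, 637, 671, 879.
n = 11.
r = (30/100)·(11 + 1) = 3.6.
Rank 3 is 354 and rank 4 is 475.
Interpolate: 354 + 0.6·(475 − 354) = 354 + 0.6·121 = 426.6.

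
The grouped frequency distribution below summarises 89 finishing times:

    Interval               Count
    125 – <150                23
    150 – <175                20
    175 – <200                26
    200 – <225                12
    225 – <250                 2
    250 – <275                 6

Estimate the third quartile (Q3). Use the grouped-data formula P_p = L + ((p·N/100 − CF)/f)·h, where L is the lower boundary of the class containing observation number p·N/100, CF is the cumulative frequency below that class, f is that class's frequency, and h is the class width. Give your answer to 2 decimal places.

197.84

N = 89; target position k = 75/100 · 89 = 66.75.
Cumulative frequencies: 23, 43, 69, 81, 83, 89.
Observation 66.75 falls in the class 175 – <200.
L = 175, CF = 43, f = 26, h = 25.
P75 = 175 + ((66.75 − 43)/26)·25 = 175 + 22.8365 = 197.837.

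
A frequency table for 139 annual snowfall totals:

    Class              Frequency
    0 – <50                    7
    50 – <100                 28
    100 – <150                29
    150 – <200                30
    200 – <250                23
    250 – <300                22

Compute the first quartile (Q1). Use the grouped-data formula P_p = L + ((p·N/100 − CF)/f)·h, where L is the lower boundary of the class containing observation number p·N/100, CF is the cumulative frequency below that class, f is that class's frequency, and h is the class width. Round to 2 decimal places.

N = 139; target position k = 25/100 · 139 = 34.75.
Cumulative frequencies: 7, 35, 64, 94, 117, 139.
Observation 34.75 falls in the class 50 – <100.
L = 50, CF = 7, f = 28, h = 50.
P25 = 50 + ((34.75 − 7)/28)·50 = 50 + 49.5536 = 99.5536.

99.55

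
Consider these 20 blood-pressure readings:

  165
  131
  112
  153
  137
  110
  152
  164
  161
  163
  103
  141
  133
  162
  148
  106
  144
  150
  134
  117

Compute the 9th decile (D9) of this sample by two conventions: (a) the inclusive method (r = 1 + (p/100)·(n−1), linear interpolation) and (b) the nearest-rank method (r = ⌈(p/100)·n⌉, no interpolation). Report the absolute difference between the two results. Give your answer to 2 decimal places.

Sorted: 103, 106, 110, 112, 117, 131, 133, 134, 137, 141, 144, 148, 150, 152, 153, 161, 162, 163, 164, 165.
n = 20.
(a) r = 18.1; between ranks 18 (163) and 19 (164): 163.1.
(b) the nearest-rank method: rank 18 → 163.
|163.1 − 163| = 0.1.

0.10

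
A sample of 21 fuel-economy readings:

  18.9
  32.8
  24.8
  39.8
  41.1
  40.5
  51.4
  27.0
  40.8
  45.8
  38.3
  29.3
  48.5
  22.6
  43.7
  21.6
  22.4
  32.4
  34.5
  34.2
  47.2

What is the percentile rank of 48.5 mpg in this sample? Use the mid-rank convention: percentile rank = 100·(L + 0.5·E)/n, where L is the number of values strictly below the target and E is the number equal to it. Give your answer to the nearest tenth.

92.9

Sorted: 18.9, 21.6, 22.4, 22.6, 24.8, 27.0, 29.3, 32.4, 32.8, 34.2, 34.5, 38.3, 39.8, 40.5, 40.8, 41.1, 43.7, 45.8, 47.2, 48.5, 51.4.
Count below 48.5: L = 19; count equal: E = 1; n = 21.
Percentile rank = 100·(19 + 0.5·1)/21 = 100·19.5/21 = 92.86.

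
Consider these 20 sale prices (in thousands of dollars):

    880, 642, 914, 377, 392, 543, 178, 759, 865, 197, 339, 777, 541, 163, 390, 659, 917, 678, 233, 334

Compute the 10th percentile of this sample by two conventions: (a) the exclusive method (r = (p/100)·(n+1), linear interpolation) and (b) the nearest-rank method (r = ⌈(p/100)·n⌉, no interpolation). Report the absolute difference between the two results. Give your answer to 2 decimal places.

1.90

Sorted: 163, 178, 197, 233, 334, 339, 377, 390, 392, 541, 543, 642, 659, 678, 759, 777, 865, 880, 914, 917.
n = 20.
(a) r = 2.1; between ranks 2 (178) and 3 (197): 179.9.
(b) the nearest-rank method: rank 2 → 178.
|179.9 − 178| = 1.9.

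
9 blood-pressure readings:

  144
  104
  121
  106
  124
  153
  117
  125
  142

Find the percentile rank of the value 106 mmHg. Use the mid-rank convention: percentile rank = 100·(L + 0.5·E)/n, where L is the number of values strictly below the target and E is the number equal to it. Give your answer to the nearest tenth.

Sorted: 104, 106, 117, 121, 124, 125, 142, 144, 153.
Count below 106: L = 1; count equal: E = 1; n = 9.
Percentile rank = 100·(1 + 0.5·1)/9 = 100·1.5/9 = 16.67.

16.7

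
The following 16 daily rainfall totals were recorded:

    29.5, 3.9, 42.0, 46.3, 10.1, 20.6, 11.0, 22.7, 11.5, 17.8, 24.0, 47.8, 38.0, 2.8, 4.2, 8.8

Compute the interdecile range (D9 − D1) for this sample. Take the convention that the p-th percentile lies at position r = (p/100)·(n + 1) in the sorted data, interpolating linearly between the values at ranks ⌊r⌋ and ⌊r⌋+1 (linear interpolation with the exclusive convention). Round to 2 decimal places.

43.18

Sorted: 2.8, 3.9, 4.2, 8.8, 10.1, 11.0, 11.5, 17.8, 20.6, 22.7, 24.0, 29.5, 38.0, 42.0, 46.3, 47.8.
n = 16.
P10: r = 1.7; ranks 1–2 are 2.8, 3.9; interpolating gives 3.57.
P90: r = 15.3; ranks 15–16 are 46.3, 47.8; interpolating gives 46.75.
Difference: 46.75 − 3.57 = 43.18.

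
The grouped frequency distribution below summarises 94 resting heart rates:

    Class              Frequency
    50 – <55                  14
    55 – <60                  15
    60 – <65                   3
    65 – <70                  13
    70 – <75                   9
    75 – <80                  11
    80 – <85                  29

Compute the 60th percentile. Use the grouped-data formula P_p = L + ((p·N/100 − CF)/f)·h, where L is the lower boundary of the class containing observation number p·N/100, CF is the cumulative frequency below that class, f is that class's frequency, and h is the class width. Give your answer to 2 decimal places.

N = 94; target position k = 60/100 · 94 = 56.4.
Cumulative frequencies: 14, 29, 32, 45, 54, 65, 94.
Observation 56.4 falls in the class 75 – <80.
L = 75, CF = 54, f = 11, h = 5.
P60 = 75 + ((56.4 − 54)/11)·5 = 75 + 1.09091 = 76.0909.

76.09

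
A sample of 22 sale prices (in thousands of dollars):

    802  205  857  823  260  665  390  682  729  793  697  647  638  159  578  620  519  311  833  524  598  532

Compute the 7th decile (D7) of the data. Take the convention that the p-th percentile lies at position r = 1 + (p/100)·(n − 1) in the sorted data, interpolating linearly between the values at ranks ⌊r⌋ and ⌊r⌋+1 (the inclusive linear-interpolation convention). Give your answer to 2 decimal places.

Sorted: 159, 205, 260, 311, 390, 519, 524, 532, 578, 598, 620, 638, 647, 665, 682, 697, 729, 793, 802, 823, 833, 857.
n = 22.
r = 1 + (70/100)·(22 − 1) = 1 + 14.7 = 15.7.
Rank 15 is 682 and rank 16 is 697.
Interpolate: 682 + 0.7·(697 − 682) = 682 + 0.7·15 = 692.5.

692.50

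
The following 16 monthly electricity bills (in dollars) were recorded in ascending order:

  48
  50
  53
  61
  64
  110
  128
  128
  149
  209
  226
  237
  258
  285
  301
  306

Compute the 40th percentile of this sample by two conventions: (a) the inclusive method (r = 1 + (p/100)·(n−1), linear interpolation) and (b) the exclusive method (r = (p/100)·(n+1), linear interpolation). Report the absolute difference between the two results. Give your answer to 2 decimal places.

n = 16.
(a) r = 7 → value at rank 7 = 128.
(b) r = 6.8; between ranks 6 (110) and 7 (128): 124.4.
|128 − 124.4| = 3.6.

3.60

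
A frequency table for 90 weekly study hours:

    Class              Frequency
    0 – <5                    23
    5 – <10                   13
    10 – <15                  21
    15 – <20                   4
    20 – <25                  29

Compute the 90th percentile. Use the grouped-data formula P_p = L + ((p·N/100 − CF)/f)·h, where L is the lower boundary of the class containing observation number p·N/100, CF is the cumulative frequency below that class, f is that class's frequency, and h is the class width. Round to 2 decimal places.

N = 90; target position k = 90/100 · 90 = 81.
Cumulative frequencies: 23, 36, 57, 61, 90.
Observation 81 falls in the class 20 – <25.
L = 20, CF = 61, f = 29, h = 5.
P90 = 20 + ((81 − 61)/29)·5 = 20 + 3.44828 = 23.4483.

23.45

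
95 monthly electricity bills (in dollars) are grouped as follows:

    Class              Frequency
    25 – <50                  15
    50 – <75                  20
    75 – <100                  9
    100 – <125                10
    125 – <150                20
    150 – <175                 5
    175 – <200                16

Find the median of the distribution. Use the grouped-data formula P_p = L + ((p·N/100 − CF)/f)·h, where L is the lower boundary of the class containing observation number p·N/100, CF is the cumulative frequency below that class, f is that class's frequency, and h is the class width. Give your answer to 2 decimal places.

108.75

N = 95; target position k = 50/100 · 95 = 47.5.
Cumulative frequencies: 15, 35, 44, 54, 74, 79, 95.
Observation 47.5 falls in the class 100 – <125.
L = 100, CF = 44, f = 10, h = 25.
P50 = 100 + ((47.5 − 44)/10)·25 = 100 + 8.75 = 108.75.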